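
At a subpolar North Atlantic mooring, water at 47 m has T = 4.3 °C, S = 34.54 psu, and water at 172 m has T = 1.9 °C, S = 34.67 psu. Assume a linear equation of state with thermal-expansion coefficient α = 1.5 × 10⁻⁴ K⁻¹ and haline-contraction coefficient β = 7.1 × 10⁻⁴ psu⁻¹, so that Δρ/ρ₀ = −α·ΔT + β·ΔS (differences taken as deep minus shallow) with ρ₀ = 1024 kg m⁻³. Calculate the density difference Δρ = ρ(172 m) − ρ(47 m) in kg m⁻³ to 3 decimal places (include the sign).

ΔT = -2.4 K, ΔS = +0.13 psu (deep − shallow).
Δρ/ρ₀ = −(1.5 × 10⁻⁴)(-2.4) + (7.1 × 10⁻⁴)(+0.13) = 4.523 × 10⁻⁴.
Δρ = 1024 × (4.523 × 10⁻⁴) = +0.463 kg m⁻³.
Positive Δρ: denser below, stable.

+0.463 kg m⁻³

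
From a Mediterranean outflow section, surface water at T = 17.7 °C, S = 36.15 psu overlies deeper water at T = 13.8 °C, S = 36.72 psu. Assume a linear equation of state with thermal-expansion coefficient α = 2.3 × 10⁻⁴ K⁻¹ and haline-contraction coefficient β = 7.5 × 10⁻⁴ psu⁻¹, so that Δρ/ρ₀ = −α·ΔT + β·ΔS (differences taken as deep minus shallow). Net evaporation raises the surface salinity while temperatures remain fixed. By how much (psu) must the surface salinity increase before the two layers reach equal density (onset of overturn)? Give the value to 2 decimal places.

1.77 psu

Neutral buoyancy requires −α(T_deep − T_surf) + β(S_deep − S_surf′) = 0.
S_surf′ = S_deep − (α/β)·ΔT = 36.72 − (2.3 × 10⁻⁴/7.5 × 10⁻⁴)·(-3.9) = 37.9160 psu.
Increase required: 37.9160 − 36.15 = 1.7660 psu.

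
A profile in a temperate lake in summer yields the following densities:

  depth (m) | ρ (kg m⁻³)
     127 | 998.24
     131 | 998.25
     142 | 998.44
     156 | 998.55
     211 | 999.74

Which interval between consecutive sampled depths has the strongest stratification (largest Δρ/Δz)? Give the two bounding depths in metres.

156–211 m

Compute the density gradient over each adjacent pair:
  127–131 m: Δρ/Δz = 0.01/4 = 2.5 × 10⁻³ kg m⁻⁴
  131–142 m: Δρ/Δz = 0.19/11 = 0.017 kg m⁻⁴
  142–156 m: Δρ/Δz = 0.11/14 = 7.9 × 10⁻³ kg m⁻⁴
  156–211 m: Δρ/Δz = 1.19/55 = 0.022 kg m⁻⁴
The largest gradient is in the 156–211 m interval — the pycnocline.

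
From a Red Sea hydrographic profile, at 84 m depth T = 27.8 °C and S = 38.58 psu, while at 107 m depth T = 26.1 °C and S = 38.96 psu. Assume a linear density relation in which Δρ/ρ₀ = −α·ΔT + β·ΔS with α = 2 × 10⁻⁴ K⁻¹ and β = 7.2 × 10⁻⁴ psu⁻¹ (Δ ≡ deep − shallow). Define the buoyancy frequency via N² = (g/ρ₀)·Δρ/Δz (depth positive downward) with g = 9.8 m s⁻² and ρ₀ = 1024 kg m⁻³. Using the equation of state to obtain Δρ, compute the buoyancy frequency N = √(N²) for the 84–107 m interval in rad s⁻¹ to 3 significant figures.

0.0162 rad s⁻¹

ΔT = -1.7 K, ΔS = +0.38 psu (deep − shallow).
Δρ/ρ₀ = −αΔT + βΔS = 3.40 × 10⁻⁴ + 2.736 × 10⁻⁴ = 6.136 × 10⁻⁴, so Δρ ≈ 0.6283 kg m⁻³.
N² = (g/ρ₀)·Δρ/Δz = g·(Δρ/ρ₀)/Δz = 9.8 × 6.136 × 10⁻⁴ / 23 = 2.6145 × 10⁻⁴ s⁻².
N = √(2.6145 × 10⁻⁴) = 0.016169 rad s⁻¹ ≈ 0.0162 rad s⁻¹.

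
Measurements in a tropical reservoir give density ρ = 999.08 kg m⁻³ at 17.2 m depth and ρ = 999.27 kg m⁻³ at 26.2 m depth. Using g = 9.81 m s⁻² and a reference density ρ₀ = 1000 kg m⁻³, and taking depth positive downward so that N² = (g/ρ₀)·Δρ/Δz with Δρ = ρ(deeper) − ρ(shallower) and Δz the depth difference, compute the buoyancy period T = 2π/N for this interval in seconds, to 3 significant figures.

437 s

Δρ = 999.27 − 999.08 = 0.19 kg m⁻³ over Δz = 26.2 − 17.2 = 9 m.
N² = (9.81/1000) × (0.19/9) = 2.0710 × 10⁻⁴ s⁻².
N = √(2.0710 × 10⁻⁴) = 0.014391 rad s⁻¹, so T = 2π/N = 436.61 s ≈ 437 s.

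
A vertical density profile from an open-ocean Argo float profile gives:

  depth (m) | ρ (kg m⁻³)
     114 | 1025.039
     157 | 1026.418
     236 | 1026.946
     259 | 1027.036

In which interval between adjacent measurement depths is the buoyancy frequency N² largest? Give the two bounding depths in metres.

114–157 m

Compute the density gradient over each adjacent pair:
  114–157 m: Δρ/Δz = 1.379/43 = 0.032 kg m⁻⁴
  157–236 m: Δρ/Δz = 0.528/79 = 6.7 × 10⁻³ kg m⁻⁴
  236–259 m: Δρ/Δz = 0.090/23 = 3.9 × 10⁻³ kg m⁻⁴
The largest gradient is in the 114–157 m interval — the pycnocline.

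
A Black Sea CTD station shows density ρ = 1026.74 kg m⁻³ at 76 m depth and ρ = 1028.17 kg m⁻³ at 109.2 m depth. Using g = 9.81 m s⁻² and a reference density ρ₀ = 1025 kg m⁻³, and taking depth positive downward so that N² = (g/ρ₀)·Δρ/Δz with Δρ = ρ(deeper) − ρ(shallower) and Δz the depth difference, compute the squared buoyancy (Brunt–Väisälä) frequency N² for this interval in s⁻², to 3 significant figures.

4.12 × 10⁻⁴ s⁻²

Δρ = 1028.17 − 1026.74 = 1.43 kg m⁻³ over Δz = 109.2 − 76 = 33.2 m.
N² = (9.81/1025) × (1.43/33.2) = 4.1223 × 10⁻⁴ s⁻² ≈ 4.12 × 10⁻⁴ s⁻².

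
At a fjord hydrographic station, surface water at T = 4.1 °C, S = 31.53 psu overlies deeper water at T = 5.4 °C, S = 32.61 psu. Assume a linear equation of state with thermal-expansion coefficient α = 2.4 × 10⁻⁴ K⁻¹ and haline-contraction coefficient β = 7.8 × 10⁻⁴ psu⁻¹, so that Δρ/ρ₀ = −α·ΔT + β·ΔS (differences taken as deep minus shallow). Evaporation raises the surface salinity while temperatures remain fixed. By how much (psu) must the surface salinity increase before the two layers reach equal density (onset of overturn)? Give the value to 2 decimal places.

Neutral buoyancy requires −α(T_deep − T_surf) + β(S_deep − S_surf′) = 0.
S_surf′ = S_deep − (α/β)·ΔT = 32.61 − (2.4 × 10⁻⁴/7.8 × 10⁻⁴)·(+1.3) = 32.2100 psu.
Increase required: 32.2100 − 31.53 = 0.6800 psu.

0.68 psu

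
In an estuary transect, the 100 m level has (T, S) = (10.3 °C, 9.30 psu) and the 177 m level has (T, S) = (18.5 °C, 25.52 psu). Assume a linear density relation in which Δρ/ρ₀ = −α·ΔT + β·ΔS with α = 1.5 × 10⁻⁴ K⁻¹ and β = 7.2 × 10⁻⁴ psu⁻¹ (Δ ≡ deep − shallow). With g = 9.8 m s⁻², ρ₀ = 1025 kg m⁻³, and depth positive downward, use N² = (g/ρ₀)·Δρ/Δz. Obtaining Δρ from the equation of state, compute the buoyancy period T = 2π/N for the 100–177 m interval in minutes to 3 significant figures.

2.87 min

ΔT = +8.2 K, ΔS = +16.22 psu (deep − shallow).
Δρ/ρ₀ = −αΔT + βΔS = -1.23 × 10⁻³ + 0.0116784 = 0.0104484, so Δρ ≈ 10.71 kg m⁻³.
N² = (g/ρ₀)·Δρ/Δz = g·(Δρ/ρ₀)/Δz = 9.8 × 0.0104484 / 77 = 1.3298 × 10⁻³ s⁻².
N = √(1.3298 × 10⁻³) = 0.036466 rad s⁻¹ → T = 2π/N = 172.30 s = 2.8717 min ≈ 2.87 min.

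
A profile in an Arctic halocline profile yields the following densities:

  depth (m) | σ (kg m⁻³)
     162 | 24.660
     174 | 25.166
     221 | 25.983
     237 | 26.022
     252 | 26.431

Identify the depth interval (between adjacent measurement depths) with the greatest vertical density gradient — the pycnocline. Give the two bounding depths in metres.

Compute the density gradient over each adjacent pair:
  162–174 m: Δρ/Δz = 0.506/12 = 0.042 kg m⁻⁴
  174–221 m: Δρ/Δz = 0.817/47 = 0.017 kg m⁻⁴
  221–237 m: Δρ/Δz = 0.039/16 = 2.4 × 10⁻³ kg m⁻⁴
  237–252 m: Δρ/Δz = 0.409/15 = 0.027 kg m⁻⁴
The largest gradient is in the 162–174 m interval — the pycnocline.

162–174 m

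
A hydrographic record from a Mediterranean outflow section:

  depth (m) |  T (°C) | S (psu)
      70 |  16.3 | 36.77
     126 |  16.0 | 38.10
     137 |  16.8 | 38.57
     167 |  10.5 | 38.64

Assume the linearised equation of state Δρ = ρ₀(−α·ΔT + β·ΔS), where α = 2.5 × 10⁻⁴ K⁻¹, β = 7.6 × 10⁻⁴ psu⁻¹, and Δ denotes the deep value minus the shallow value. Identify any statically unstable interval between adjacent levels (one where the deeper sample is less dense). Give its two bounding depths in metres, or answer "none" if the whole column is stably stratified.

Evaluate Δρ/ρ₀ = −αΔT + βΔS across each adjacent pair:
  70–126 m: −αΔT+βΔS = −(2.5 × 10⁻⁴)(-0.3)+(7.6 × 10⁻⁴)(+1.33) = 1.1 × 10⁻³ → stable
  126–137 m: −αΔT+βΔS = −(2.5 × 10⁻⁴)(+0.8)+(7.6 × 10⁻⁴)(+0.47) = 1.6 × 10⁻⁴ → stable
  137–167 m: −αΔT+βΔS = −(2.5 × 10⁻⁴)(-6.3)+(7.6 × 10⁻⁴)(+0.07) = 1.6 × 10⁻³ → stable
Every interval has Δρ > 0: the column is stably stratified throughout.

none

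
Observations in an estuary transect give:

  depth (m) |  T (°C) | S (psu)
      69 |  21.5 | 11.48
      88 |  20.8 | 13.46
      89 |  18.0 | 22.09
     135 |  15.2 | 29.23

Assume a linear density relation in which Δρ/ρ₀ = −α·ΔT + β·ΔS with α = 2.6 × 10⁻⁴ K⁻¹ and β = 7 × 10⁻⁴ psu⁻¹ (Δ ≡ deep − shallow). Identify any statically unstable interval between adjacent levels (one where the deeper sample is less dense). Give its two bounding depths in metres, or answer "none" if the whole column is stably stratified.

Evaluate Δρ/ρ₀ = −αΔT + βΔS across each adjacent pair:
  69–88 m: −αΔT+βΔS = −(2.6 × 10⁻⁴)(-0.7)+(7 × 10⁻⁴)(+1.98) = 1.6 × 10⁻³ → stable
  88–89 m: −αΔT+βΔS = −(2.6 × 10⁻⁴)(-2.8)+(7 × 10⁻⁴)(+8.63) = 6.8 × 10⁻³ → stable
  89–135 m: −αΔT+βΔS = −(2.6 × 10⁻⁴)(-2.8)+(7 × 10⁻⁴)(+7.14) = 5.7 × 10⁻³ → stable
Every interval has Δρ > 0: the column is stably stratified throughout.

none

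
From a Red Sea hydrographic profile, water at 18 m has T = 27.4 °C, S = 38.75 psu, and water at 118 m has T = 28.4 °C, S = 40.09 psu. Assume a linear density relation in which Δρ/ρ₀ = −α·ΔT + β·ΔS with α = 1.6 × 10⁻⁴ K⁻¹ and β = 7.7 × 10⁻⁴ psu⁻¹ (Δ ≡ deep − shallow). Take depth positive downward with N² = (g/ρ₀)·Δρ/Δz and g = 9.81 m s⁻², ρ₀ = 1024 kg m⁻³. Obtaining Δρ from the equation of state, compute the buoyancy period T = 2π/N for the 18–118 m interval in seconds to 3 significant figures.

ΔT = +1.0 K, ΔS = +1.34 psu (deep − shallow).
Δρ/ρ₀ = −αΔT + βΔS = -1.60 × 10⁻⁴ + 1.0318 × 10⁻³ = 8.718 × 10⁻⁴, so Δρ ≈ 0.8927 kg m⁻³.
N² = (g/ρ₀)·Δρ/Δz = g·(Δρ/ρ₀)/Δz = 9.81 × 8.718 × 10⁻⁴ / 100 = 8.5524 × 10⁻⁵ s⁻².
N = √(8.5524 × 10⁻⁵) = 9.2479 × 10⁻³ rad s⁻¹ → T = 2π/N = 679.42 s ≈ 679 s.

679 s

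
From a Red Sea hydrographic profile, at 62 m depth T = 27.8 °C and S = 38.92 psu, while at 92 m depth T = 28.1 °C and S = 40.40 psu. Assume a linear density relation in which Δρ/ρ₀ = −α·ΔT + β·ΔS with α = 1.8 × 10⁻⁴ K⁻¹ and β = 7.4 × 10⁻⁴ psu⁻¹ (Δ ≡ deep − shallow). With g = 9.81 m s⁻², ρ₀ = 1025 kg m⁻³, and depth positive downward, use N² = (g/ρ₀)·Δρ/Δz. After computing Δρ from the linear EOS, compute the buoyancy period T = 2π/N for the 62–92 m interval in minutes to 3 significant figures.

ΔT = +0.3 K, ΔS = +1.48 psu (deep − shallow).
Δρ/ρ₀ = −αΔT + βΔS = -5.40 × 10⁻⁵ + 1.0952 × 10⁻³ = 1.0412 × 10⁻³, so Δρ ≈ 1.067 kg m⁻³.
N² = (g/ρ₀)·Δρ/Δz = g·(Δρ/ρ₀)/Δz = 9.81 × 1.0412 × 10⁻³ / 30 = 3.4047 × 10⁻⁴ s⁻².
N = √(3.4047 × 10⁻⁴) = 0.018452 rad s⁻¹ → T = 2π/N = 340.52 s = 5.6753 min ≈ 5.68 min.

5.68 min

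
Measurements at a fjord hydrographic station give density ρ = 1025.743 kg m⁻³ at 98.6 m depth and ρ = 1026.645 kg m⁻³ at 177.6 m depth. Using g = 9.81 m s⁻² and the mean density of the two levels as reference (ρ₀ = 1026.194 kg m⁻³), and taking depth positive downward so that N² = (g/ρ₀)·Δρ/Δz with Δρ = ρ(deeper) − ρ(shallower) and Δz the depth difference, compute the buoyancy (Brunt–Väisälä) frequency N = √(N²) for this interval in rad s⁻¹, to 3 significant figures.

Δρ = 1026.645 − 1025.743 = 0.902 kg m⁻³ over Δz = 177.6 − 98.6 = 79 m.
N² = (9.81/1026.194) × (0.902/79) = 1.0915 × 10⁻⁴ s⁻².
N = √(1.0915 × 10⁻⁴) = 0.010447 rad s⁻¹ ≈ 0.0104 rad s⁻¹.

0.0104 rad s⁻¹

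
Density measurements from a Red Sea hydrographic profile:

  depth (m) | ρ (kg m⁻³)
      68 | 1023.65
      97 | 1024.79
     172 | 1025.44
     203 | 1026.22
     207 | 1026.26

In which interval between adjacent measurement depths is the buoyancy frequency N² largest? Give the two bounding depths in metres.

68–97 m

Compute the density gradient over each adjacent pair:
  68–97 m: Δρ/Δz = 1.14/29 = 0.039 kg m⁻⁴
  97–172 m: Δρ/Δz = 0.65/75 = 8.7 × 10⁻³ kg m⁻⁴
  172–203 m: Δρ/Δz = 0.78/31 = 0.025 kg m⁻⁴
  203–207 m: Δρ/Δz = 0.04/4 = 0.010 kg m⁻⁴
The largest gradient is in the 68–97 m interval — the pycnocline.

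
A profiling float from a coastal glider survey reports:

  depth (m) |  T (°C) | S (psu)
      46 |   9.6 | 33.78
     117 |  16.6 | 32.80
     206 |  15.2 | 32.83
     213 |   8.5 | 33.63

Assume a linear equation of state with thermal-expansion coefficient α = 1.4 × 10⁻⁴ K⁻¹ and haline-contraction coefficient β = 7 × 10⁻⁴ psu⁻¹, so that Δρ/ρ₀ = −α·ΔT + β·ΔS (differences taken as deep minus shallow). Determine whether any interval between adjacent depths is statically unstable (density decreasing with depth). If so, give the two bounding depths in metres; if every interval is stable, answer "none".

46–117 m

Evaluate Δρ/ρ₀ = −αΔT + βΔS across each adjacent pair:
  46–117 m: −αΔT+βΔS = −(1.4 × 10⁻⁴)(+7.0)+(7 × 10⁻⁴)(-0.98) = -1.7 × 10⁻³ → UNSTABLE
  117–206 m: −αΔT+βΔS = −(1.4 × 10⁻⁴)(-1.4)+(7 × 10⁻⁴)(+0.03) = 2.2 × 10⁻⁴ → stable
  206–213 m: −αΔT+βΔS = −(1.4 × 10⁻⁴)(-6.7)+(7 × 10⁻⁴)(+0.80) = 1.5 × 10⁻³ → stable
The 46–117 m interval has Δρ < 0: lighter water underlies denser water.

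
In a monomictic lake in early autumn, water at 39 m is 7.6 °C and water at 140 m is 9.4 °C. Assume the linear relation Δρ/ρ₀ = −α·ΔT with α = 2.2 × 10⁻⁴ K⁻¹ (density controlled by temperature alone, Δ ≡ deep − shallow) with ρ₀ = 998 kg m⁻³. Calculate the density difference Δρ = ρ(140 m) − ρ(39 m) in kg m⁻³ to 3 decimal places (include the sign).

ΔT = +1.8 K, Δρ/ρ₀ = −αΔT = -3.96 × 10⁻⁴.
Δρ = 998 × (-3.96 × 10⁻⁴) = -0.395 kg m⁻³.
Negative Δρ: lighter below, statically unstable.

-0.395 kg m⁻³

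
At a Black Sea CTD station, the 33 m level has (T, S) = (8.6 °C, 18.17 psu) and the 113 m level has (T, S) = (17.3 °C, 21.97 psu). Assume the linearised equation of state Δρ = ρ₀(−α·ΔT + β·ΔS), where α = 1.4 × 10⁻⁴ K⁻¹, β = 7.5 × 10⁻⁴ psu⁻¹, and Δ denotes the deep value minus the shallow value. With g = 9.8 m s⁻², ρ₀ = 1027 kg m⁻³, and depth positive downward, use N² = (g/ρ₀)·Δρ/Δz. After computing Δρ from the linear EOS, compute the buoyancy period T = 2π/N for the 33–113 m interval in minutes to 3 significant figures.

ΔT = +8.7 K, ΔS = +3.80 psu (deep − shallow).
Δρ/ρ₀ = −αΔT + βΔS = -1.218 × 10⁻³ + 2.85 × 10⁻³ = 1.632 × 10⁻³, so Δρ ≈ 1.676 kg m⁻³.
N² = (g/ρ₀)·Δρ/Δz = g·(Δρ/ρ₀)/Δz = 9.8 × 1.632 × 10⁻³ / 80 = 1.9992 × 10⁻⁴ s⁻².
N = √(1.9992 × 10⁻⁴) = 0.014139 rad s⁻¹ → T = 2π/N = 444.39 s = 7.4065 min ≈ 7.41 min.

7.41 min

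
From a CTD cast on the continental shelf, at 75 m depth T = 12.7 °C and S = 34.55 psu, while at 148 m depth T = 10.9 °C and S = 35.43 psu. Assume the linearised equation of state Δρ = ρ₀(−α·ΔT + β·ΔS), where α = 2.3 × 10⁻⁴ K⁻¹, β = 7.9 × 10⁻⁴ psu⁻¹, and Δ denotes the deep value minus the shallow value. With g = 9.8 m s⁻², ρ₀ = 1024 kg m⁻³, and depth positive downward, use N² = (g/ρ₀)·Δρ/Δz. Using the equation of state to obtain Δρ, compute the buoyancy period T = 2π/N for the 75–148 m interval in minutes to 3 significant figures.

ΔT = -1.8 K, ΔS = +0.88 psu (deep − shallow).
Δρ/ρ₀ = −αΔT + βΔS = 4.14 × 10⁻⁴ + 6.952 × 10⁻⁴ = 1.1092 × 10⁻³, so Δρ ≈ 1.136 kg m⁻³.
N² = (g/ρ₀)·Δρ/Δz = g·(Δρ/ρ₀)/Δz = 9.8 × 1.1092 × 10⁻³ / 73 = 1.4891 × 10⁻⁴ s⁻².
N = √(1.4891 × 10⁻⁴) = 0.012203 rad s⁻¹ → T = 2π/N = 514.89 s = 8.5815 min ≈ 8.58 min.

8.58 min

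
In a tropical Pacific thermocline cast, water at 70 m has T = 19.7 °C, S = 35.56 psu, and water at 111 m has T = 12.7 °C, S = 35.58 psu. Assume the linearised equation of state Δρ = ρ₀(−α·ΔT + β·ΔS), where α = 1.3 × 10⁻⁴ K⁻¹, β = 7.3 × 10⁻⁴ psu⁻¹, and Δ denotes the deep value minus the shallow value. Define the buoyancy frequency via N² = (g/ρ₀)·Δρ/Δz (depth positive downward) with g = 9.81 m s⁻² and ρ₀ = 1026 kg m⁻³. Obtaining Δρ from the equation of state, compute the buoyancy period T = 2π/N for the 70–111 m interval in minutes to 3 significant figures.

7.04 min

ΔT = -7.0 K, ΔS = +0.02 psu (deep − shallow).
Δρ/ρ₀ = −αΔT + βΔS = 9.10 × 10⁻⁴ + 1.46 × 10⁻⁵ = 9.246 × 10⁻⁴, so Δρ ≈ 0.9486 kg m⁻³.
N² = (g/ρ₀)·Δρ/Δz = g·(Δρ/ρ₀)/Δz = 9.81 × 9.246 × 10⁻⁴ / 41 = 2.2123 × 10⁻⁴ s⁻².
N = √(2.2123 × 10⁻⁴) = 0.014874 rad s⁻¹ → T = 2π/N = 422.43 s = 7.0405 min ≈ 7.04 min.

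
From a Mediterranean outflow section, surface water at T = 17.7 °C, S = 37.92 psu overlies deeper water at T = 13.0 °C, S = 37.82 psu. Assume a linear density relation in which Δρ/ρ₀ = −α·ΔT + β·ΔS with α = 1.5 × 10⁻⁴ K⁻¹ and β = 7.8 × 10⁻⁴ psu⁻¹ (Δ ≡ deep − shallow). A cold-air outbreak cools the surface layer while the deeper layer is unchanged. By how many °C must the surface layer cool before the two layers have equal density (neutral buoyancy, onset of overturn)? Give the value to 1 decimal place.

4.2 °C

Neutral buoyancy requires Δρ = 0, i.e. −α(T_deep − T_surf′) + β(S_deep − S_surf) = 0.
T_surf′ = T_deep − (β/α)·ΔS = 13.0 − (7.8 × 10⁻⁴/1.5 × 10⁻⁴)·(-0.10) = 13.520 °C.
Cooling required: 17.7 − (13.520) = 4.180 °C.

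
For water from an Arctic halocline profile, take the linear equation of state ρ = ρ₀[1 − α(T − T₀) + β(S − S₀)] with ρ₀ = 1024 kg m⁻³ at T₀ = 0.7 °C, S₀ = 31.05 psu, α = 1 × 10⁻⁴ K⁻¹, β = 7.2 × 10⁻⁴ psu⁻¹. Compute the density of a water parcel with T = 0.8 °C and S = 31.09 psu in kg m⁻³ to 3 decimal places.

T − T₀ = +0.1 K, S − S₀ = +0.04 psu.
Bracket = 1 − α·(+0.1) + β·(+0.04) = 1 + (1.88 × 10⁻⁵) = 1.0000188.
ρ = 1024 × 1.0000188 = 1024.019 kg m⁻³.

1024.019 kg m⁻³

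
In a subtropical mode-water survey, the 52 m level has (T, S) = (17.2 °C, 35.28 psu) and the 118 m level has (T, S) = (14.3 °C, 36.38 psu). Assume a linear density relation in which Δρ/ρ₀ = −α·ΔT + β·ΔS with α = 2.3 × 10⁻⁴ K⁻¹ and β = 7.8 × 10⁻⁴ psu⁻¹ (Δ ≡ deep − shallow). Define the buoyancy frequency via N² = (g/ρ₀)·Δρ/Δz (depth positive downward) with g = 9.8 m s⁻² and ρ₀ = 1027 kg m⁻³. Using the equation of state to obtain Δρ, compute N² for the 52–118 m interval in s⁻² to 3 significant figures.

ΔT = -2.9 K, ΔS = +1.10 psu (deep − shallow).
Δρ/ρ₀ = −αΔT + βΔS = 6.67 × 10⁻⁴ + 8.58 × 10⁻⁴ = 1.525 × 10⁻³, so Δρ ≈ 1.566 kg m⁻³.
N² = (g/ρ₀)·Δρ/Δz = g·(Δρ/ρ₀)/Δz = 9.8 × 1.525 × 10⁻³ / 66 = 2.2644 × 10⁻⁴ s⁻² ≈ 2.26 × 10⁻⁴ s⁻².

2.26 × 10⁻⁴ s⁻²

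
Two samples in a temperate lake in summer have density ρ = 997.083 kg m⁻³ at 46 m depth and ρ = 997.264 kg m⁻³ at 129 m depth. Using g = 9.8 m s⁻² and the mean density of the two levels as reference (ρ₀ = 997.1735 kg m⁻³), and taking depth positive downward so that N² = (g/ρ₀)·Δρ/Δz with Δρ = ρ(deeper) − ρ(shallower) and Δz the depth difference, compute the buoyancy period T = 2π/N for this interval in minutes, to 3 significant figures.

Δρ = 997.264 − 997.083 = 0.181 kg m⁻³ over Δz = 129 − 46 = 83 m.
N² = (9.8/997.1735) × (0.181/83) = 2.1432 × 10⁻⁵ s⁻².
N = √(2.1432 × 10⁻⁵) = 4.6295 × 10⁻³ rad s⁻¹, so T = 2π/N = 1.3572 × 10³ s = 22.620 min ≈ 22.6 min.

22.6 min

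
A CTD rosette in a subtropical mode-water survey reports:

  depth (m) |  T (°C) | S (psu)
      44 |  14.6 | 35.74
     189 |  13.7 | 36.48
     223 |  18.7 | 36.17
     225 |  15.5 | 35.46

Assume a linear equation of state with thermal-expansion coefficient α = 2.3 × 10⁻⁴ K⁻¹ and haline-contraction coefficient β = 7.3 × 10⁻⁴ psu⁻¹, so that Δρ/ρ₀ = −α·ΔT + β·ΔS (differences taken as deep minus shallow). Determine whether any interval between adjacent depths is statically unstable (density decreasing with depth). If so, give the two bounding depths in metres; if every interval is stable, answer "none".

189–223 m

Evaluate Δρ/ρ₀ = −αΔT + βΔS across each adjacent pair:
  44–189 m: −αΔT+βΔS = −(2.3 × 10⁻⁴)(-0.9)+(7.3 × 10⁻⁴)(+0.74) = 7.5 × 10⁻⁴ → stable
  189–223 m: −αΔT+βΔS = −(2.3 × 10⁻⁴)(+5.0)+(7.3 × 10⁻⁴)(-0.31) = -1.4 × 10⁻³ → UNSTABLE
  223–225 m: −αΔT+βΔS = −(2.3 × 10⁻⁴)(-3.2)+(7.3 × 10⁻⁴)(-0.71) = 2.2 × 10⁻⁴ → stable
The 189–223 m interval has Δρ < 0: lighter water underlies denser water.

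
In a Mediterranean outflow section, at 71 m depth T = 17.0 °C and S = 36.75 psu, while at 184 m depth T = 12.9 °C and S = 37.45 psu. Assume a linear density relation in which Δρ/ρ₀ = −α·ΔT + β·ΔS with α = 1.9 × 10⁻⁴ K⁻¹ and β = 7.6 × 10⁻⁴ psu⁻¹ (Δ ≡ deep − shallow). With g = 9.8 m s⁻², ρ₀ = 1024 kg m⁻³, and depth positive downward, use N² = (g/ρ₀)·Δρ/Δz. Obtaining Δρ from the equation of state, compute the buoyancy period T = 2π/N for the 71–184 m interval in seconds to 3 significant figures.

ΔT = -4.1 K, ΔS = +0.70 psu (deep − shallow).
Δρ/ρ₀ = −αΔT + βΔS = 7.79 × 10⁻⁴ + 5.32 × 10⁻⁴ = 1.311 × 10⁻³, so Δρ ≈ 1.342 kg m⁻³.
N² = (g/ρ₀)·Δρ/Δz = g·(Δρ/ρ₀)/Δz = 9.8 × 1.311 × 10⁻³ / 113 = 1.1370 × 10⁻⁴ s⁻².
N = √(1.1370 × 10⁻⁴) = 0.010663 rad s⁻¹ → T = 2π/N = 589.25 s ≈ 589 s.

589 s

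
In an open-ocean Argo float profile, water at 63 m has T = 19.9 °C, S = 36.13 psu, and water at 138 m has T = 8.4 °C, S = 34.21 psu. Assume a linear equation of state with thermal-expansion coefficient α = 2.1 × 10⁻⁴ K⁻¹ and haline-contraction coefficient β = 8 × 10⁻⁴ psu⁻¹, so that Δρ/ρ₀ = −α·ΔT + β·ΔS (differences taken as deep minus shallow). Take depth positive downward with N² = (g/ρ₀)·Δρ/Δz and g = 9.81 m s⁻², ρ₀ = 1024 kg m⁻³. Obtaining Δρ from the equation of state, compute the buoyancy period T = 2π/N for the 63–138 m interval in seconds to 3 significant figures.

586 s

ΔT = -11.5 K, ΔS = -1.92 psu (deep − shallow).
Δρ/ρ₀ = −αΔT + βΔS = 2.415 × 10⁻³ − 1.536 × 10⁻³ = 8.79 × 10⁻⁴, so Δρ ≈ 0.9001 kg m⁻³.
N² = (g/ρ₀)·Δρ/Δz = g·(Δρ/ρ₀)/Δz = 9.81 × 8.79 × 10⁻⁴ / 75 = 1.1497 × 10⁻⁴ s⁻².
N = √(1.1497 × 10⁻⁴) = 0.010722 rad s⁻¹ → T = 2π/N = 586.01 s ≈ 586 s.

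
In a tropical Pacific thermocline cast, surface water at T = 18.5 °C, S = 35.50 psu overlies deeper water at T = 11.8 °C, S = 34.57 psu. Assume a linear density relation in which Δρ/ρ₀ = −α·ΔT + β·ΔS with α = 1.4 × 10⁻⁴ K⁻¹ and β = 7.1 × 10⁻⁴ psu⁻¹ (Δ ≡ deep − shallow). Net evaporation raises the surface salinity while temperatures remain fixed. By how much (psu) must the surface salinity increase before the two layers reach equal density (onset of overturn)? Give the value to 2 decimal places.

Neutral buoyancy requires −α(T_deep − T_surf) + β(S_deep − S_surf′) = 0.
S_surf′ = S_deep − (α/β)·ΔT = 34.57 − (1.4 × 10⁻⁴/7.1 × 10⁻⁴)·(-6.7) = 35.8911 psu.
Increase required: 35.8911 − 35.50 = 0.3911 psu.

0.39 psu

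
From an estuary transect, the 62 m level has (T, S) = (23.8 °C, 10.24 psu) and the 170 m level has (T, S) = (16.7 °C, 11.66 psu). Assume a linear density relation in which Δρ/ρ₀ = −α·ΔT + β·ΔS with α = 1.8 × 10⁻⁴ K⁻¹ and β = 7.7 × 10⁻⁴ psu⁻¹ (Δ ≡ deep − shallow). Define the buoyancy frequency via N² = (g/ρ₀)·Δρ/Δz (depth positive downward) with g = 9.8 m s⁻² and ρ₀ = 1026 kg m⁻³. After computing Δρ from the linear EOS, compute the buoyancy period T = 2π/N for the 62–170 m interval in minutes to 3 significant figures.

ΔT = -7.1 K, ΔS = +1.42 psu (deep − shallow).
Δρ/ρ₀ = −αΔT + βΔS = 1.278 × 10⁻³ + 1.0934 × 10⁻³ = 2.3714 × 10⁻³, so Δρ ≈ 2.433 kg m⁻³.
N² = (g/ρ₀)·Δρ/Δz = g·(Δρ/ρ₀)/Δz = 9.8 × 2.3714 × 10⁻³ / 108 = 2.1518 × 10⁻⁴ s⁻².
N = √(2.1518 × 10⁻⁴) = 0.014669 rad s⁻¹ → T = 2π/N = 428.33 s = 7.1388 min ≈ 7.14 min.

7.14 min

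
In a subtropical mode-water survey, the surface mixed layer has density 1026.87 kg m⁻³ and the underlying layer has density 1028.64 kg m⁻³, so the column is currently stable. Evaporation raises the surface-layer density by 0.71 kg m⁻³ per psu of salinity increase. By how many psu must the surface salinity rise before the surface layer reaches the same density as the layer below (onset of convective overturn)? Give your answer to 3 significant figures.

Density deficit of the surface layer: 1028.64 − 1026.87 = 1.77 kg m⁻³.
Required change = 1.77 / 0.71 = 2.49 psu.

2.49 psu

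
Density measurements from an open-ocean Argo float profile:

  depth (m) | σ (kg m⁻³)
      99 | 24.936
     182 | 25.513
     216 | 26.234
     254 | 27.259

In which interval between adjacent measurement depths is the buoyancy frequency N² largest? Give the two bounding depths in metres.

216–254 m

Compute the density gradient over each adjacent pair:
  99–182 m: Δρ/Δz = 0.577/83 = 7.0 × 10⁻³ kg m⁻⁴
  182–216 m: Δρ/Δz = 0.721/34 = 0.021 kg m⁻⁴
  216–254 m: Δρ/Δz = 1.025/38 = 0.027 kg m⁻⁴
The largest gradient is in the 216–254 m interval — the pycnocline.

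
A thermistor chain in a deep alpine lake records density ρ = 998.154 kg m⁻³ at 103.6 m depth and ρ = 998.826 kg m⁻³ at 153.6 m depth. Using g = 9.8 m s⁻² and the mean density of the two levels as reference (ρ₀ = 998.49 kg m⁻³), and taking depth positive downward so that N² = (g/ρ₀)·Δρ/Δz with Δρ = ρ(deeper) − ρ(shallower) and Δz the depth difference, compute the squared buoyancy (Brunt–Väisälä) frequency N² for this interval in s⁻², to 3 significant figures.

Δρ = 998.826 − 998.154 = 0.672 kg m⁻³ over Δz = 153.6 − 103.6 = 50 m.
N² = (9.8/998.49) × (0.672/50) = 1.3191 × 10⁻⁴ s⁻² ≈ 1.32 × 10⁻⁴ s⁻².

1.32 × 10⁻⁴ s⁻²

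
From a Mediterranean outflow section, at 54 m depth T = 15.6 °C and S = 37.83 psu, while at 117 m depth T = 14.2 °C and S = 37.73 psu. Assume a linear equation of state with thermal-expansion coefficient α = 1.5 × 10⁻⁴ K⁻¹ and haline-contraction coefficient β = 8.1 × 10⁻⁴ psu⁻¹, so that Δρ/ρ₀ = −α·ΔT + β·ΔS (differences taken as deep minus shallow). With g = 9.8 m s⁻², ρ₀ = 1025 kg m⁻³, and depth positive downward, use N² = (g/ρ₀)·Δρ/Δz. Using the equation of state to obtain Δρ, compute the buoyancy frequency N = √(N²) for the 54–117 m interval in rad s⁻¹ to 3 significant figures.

ΔT = -1.4 K, ΔS = -0.10 psu (deep − shallow).
Δρ/ρ₀ = −αΔT + βΔS = 2.10 × 10⁻⁴ − 8.10 × 10⁻⁵ = 1.29 × 10⁻⁴, so Δρ ≈ 0.1322 kg m⁻³.
N² = (g/ρ₀)·Δρ/Δz = g·(Δρ/ρ₀)/Δz = 9.8 × 1.29 × 10⁻⁴ / 63 = 2.0067 × 10⁻⁵ s⁻².
N = √(2.0067 × 10⁻⁵) = 4.4796 × 10⁻³ rad s⁻¹ ≈ 4.48 × 10⁻³ rad s⁻¹.

4.48 × 10⁻³ rad s⁻¹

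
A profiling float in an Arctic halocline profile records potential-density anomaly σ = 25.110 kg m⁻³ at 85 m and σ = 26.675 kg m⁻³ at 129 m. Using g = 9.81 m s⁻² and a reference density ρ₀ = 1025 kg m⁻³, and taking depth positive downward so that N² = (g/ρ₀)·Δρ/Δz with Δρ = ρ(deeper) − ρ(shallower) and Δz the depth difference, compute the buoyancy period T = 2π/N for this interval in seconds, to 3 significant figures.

341 s

Δρ = 1026.675 − 1025.110 = 1.565 kg m⁻³ over Δz = 129 − 85 = 44 m.
N² = (9.81/1025) × (1.565/44) = 3.4041 × 10⁻⁴ s⁻².
N = √(3.4041 × 10⁻⁴) = 0.018450 rad s⁻¹, so T = 2π/N = 340.55 s ≈ 341 s.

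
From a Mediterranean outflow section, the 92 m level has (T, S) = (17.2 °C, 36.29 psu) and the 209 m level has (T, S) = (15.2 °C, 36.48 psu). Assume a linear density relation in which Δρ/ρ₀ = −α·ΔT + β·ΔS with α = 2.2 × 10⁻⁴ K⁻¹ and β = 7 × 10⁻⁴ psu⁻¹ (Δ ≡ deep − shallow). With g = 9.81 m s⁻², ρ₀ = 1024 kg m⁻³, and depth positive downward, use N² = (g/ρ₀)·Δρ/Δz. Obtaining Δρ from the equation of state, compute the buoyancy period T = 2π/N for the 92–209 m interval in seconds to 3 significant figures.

ΔT = -2.0 K, ΔS = +0.19 psu (deep − shallow).
Δρ/ρ₀ = −αΔT + βΔS = 4.40 × 10⁻⁴ + 1.33 × 10⁻⁴ = 5.73 × 10⁻⁴, so Δρ ≈ 0.5868 kg m⁻³.
N² = (g/ρ₀)·Δρ/Δz = g·(Δρ/ρ₀)/Δz = 9.81 × 5.73 × 10⁻⁴ / 117 = 4.8044 × 10⁻⁵ s⁻².
N = √(4.8044 × 10⁻⁵) = 6.9314 × 10⁻³ rad s⁻¹ → T = 2π/N = 906.48 s ≈ 906 s.

906 s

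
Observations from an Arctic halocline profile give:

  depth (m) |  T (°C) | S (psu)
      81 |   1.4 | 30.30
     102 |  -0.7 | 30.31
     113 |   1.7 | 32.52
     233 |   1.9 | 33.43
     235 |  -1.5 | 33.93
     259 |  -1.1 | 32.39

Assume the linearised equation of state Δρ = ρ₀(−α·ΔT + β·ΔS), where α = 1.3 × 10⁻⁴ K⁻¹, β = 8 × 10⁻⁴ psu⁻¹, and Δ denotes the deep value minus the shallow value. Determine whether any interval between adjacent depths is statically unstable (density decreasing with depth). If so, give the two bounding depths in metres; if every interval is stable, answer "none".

235–259 m

Evaluate Δρ/ρ₀ = −αΔT + βΔS across each adjacent pair:
  81–102 m: −αΔT+βΔS = −(1.3 × 10⁻⁴)(-2.1)+(8 × 10⁻⁴)(+0.01) = 2.8 × 10⁻⁴ → stable
  102–113 m: −αΔT+βΔS = −(1.3 × 10⁻⁴)(+2.4)+(8 × 10⁻⁴)(+2.21) = 1.5 × 10⁻³ → stable
  113–233 m: −αΔT+βΔS = −(1.3 × 10⁻⁴)(+0.2)+(8 × 10⁻⁴)(+0.91) = 7.0 × 10⁻⁴ → stable
  233–235 m: −αΔT+βΔS = −(1.3 × 10⁻⁴)(-3.4)+(8 × 10⁻⁴)(+0.50) = 8.4 × 10⁻⁴ → stable
  235–259 m: −αΔT+βΔS = −(1.3 × 10⁻⁴)(+0.4)+(8 × 10⁻⁴)(-1.54) = -1.3 × 10⁻³ → UNSTABLE
The 235–259 m interval has Δρ < 0: lighter water underlies denser water.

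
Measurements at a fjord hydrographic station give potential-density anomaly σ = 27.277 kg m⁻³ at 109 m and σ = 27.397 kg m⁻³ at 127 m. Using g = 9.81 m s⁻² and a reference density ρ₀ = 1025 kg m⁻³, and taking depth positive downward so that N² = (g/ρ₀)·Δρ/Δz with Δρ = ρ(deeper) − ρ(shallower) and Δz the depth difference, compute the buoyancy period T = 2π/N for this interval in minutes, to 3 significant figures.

Δρ = 1027.397 − 1027.277 = 0.120 kg m⁻³ over Δz = 127 − 109 = 18 m.
N² = (9.81/1025) × (0.120/18) = 6.3805 × 10⁻⁵ s⁻².
N = √(6.3805 × 10⁻⁵) = 7.9878 × 10⁻³ rad s⁻¹, so T = 2π/N = 786.60 s = 13.110 min ≈ 13.1 min.
N² > 0, so the interval is statically stable.

13.1 min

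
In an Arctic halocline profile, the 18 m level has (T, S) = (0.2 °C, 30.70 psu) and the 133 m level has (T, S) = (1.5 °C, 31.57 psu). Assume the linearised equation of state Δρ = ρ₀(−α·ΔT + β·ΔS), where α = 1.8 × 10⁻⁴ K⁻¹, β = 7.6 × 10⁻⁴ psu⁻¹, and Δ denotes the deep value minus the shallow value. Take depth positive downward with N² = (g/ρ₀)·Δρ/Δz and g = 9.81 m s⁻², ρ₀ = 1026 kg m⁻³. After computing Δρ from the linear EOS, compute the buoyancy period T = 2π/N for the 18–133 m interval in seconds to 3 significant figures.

ΔT = +1.3 K, ΔS = +0.87 psu (deep − shallow).
Δρ/ρ₀ = −αΔT + βΔS = -2.34 × 10⁻⁴ + 6.612 × 10⁻⁴ = 4.272 × 10⁻⁴, so Δρ ≈ 0.4383 kg m⁻³.
N² = (g/ρ₀)·Δρ/Δz = g·(Δρ/ρ₀)/Δz = 9.81 × 4.272 × 10⁻⁴ / 115 = 3.6442 × 10⁻⁵ s⁻².
N = √(3.6442 × 10⁻⁵) = 6.0367 × 10⁻³ rad s⁻¹ → T = 2π/N = 1.0408 × 10³ s ≈ 1.04 × 10³ s.

1.04 × 10³ s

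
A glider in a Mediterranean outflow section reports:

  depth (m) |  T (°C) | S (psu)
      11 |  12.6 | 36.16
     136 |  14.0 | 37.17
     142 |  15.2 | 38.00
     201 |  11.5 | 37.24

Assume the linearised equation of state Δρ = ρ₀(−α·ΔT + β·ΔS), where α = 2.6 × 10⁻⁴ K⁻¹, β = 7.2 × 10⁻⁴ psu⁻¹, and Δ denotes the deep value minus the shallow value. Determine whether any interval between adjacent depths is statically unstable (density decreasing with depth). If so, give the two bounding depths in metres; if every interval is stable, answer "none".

Evaluate Δρ/ρ₀ = −αΔT + βΔS across each adjacent pair:
  11–136 m: −αΔT+βΔS = −(2.6 × 10⁻⁴)(+1.4)+(7.2 × 10⁻⁴)(+1.01) = 3.6 × 10⁻⁴ → stable
  136–142 m: −αΔT+βΔS = −(2.6 × 10⁻⁴)(+1.2)+(7.2 × 10⁻⁴)(+0.83) = 2.9 × 10⁻⁴ → stable
  142–201 m: −αΔT+βΔS = −(2.6 × 10⁻⁴)(-3.7)+(7.2 × 10⁻⁴)(-0.76) = 4.1 × 10⁻⁴ → stable
Every interval has Δρ > 0: the column is stably stratified throughout.

none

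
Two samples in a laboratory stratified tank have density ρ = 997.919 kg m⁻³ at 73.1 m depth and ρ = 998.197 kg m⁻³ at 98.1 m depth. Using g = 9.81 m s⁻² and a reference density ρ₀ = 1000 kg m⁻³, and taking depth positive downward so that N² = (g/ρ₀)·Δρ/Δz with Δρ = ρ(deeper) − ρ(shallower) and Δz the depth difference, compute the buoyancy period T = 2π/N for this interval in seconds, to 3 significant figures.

Δρ = 998.197 − 997.919 = 0.278 kg m⁻³ over Δz = 98.1 − 73.1 = 25 m.
N² = (9.81/1000) × (0.278/25) = 1.0909 × 10⁻⁴ s⁻².
N = √(1.0909 × 10⁻⁴) = 0.010445 rad s⁻¹, so T = 2π/N = 601.55 s ≈ 602 s.

602 s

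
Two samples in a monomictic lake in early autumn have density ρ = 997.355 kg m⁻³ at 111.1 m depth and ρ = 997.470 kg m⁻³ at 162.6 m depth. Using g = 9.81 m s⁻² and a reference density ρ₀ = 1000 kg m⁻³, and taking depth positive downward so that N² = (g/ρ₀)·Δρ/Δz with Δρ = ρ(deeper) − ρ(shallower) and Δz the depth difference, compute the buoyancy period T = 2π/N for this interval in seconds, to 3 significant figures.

Δρ = 997.470 − 997.355 = 0.115 kg m⁻³ over Δz = 162.6 − 111.1 = 51.5 m.
N² = (9.81/1000) × (0.115/51.5) = 2.1906 × 10⁻⁵ s⁻².
N = √(2.1906 × 10⁻⁵) = 4.6804 × 10⁻³ rad s⁻¹, so T = 2π/N = 1.3424 × 10³ s ≈ 1.34 × 10³ s.

1.34 × 10³ s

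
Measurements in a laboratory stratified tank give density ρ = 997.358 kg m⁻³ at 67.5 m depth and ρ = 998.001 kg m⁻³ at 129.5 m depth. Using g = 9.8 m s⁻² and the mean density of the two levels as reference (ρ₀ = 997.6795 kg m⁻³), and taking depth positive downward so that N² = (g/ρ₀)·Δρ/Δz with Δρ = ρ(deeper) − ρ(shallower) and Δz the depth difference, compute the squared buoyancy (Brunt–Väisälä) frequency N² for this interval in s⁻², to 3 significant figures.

1.02 × 10⁻⁴ s⁻²

Δρ = 998.001 − 997.358 = 0.643 kg m⁻³ over Δz = 129.5 − 67.5 = 62 m.
N² = (9.8/997.6795) × (0.643/62) = 1.0187 × 10⁻⁴ s⁻² ≈ 1.02 × 10⁻⁴ s⁻².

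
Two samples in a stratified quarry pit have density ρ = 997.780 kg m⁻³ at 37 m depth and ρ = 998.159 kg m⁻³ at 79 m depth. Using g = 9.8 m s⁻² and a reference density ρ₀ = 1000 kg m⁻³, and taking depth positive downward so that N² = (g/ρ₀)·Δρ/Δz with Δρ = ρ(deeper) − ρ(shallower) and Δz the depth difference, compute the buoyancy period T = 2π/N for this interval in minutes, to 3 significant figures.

Δρ = 998.159 − 997.780 = 0.379 kg m⁻³ over Δz = 79 − 37 = 42 m.
N² = (9.8/1000) × (0.379/42) = 8.8433 × 10⁻⁵ s⁻².
N = √(8.8433 × 10⁻⁵) = 9.4039 × 10⁻³ rad s⁻¹, so T = 2π/N = 668.15 s = 11.136 min ≈ 11.1 min.

11.1 min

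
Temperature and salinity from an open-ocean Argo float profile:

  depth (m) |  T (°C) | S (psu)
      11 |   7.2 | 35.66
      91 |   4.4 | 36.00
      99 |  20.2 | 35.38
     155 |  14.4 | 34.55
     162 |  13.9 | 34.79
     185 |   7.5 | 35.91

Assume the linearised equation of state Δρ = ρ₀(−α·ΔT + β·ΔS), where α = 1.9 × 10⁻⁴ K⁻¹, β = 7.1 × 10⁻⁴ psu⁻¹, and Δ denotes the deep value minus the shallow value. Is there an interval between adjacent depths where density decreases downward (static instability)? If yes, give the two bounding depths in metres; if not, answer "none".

Evaluate Δρ/ρ₀ = −αΔT + βΔS across each adjacent pair:
  11–91 m: −αΔT+βΔS = −(1.9 × 10⁻⁴)(-2.8)+(7.1 × 10⁻⁴)(+0.34) = 7.7 × 10⁻⁴ → stable
  91–99 m: −αΔT+βΔS = −(1.9 × 10⁻⁴)(+15.8)+(7.1 × 10⁻⁴)(-0.62) = -3.4 × 10⁻³ → UNSTABLE
  99–155 m: −αΔT+βΔS = −(1.9 × 10⁻⁴)(-5.8)+(7.1 × 10⁻⁴)(-0.83) = 5.1 × 10⁻⁴ → stable
  155–162 m: −αΔT+βΔS = −(1.9 × 10⁻⁴)(-0.5)+(7.1 × 10⁻⁴)(+0.24) = 2.7 × 10⁻⁴ → stable
  162–185 m: −αΔT+βΔS = −(1.9 × 10⁻⁴)(-6.4)+(7.1 × 10⁻⁴)(+1.12) = 2.0 × 10⁻³ → stable
The 91–99 m interval has Δρ < 0: lighter water underlies denser water.

91–99 m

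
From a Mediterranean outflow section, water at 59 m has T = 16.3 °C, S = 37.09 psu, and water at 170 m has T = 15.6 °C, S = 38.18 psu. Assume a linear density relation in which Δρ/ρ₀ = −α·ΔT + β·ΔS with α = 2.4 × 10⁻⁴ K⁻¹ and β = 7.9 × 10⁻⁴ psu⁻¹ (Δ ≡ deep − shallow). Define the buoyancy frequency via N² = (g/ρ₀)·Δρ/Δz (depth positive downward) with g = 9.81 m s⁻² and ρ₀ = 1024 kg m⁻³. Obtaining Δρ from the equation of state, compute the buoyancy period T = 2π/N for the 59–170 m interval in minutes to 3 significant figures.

ΔT = -0.7 K, ΔS = +1.09 psu (deep − shallow).
Δρ/ρ₀ = −αΔT + βΔS = 1.68 × 10⁻⁴ + 8.611 × 10⁻⁴ = 1.0291 × 10⁻³, so Δρ ≈ 1.054 kg m⁻³.
N² = (g/ρ₀)·Δρ/Δz = g·(Δρ/ρ₀)/Δz = 9.81 × 1.0291 × 10⁻³ / 111 = 9.0950 × 10⁻⁵ s⁻².
N = √(9.0950 × 10⁻⁵) = 9.5368 × 10⁻³ rad s⁻¹ → T = 2π/N = 658.84 s = 10.981 min ≈ 11.0 min.

11.0 min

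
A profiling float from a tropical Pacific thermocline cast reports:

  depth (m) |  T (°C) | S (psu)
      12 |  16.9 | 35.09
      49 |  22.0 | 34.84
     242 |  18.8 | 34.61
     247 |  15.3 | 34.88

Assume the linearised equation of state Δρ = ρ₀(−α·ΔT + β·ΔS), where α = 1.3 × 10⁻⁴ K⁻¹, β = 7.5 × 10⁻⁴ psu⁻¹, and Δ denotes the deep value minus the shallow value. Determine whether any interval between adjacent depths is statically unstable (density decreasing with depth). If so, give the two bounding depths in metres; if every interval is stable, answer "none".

12–49 m

Evaluate Δρ/ρ₀ = −αΔT + βΔS across each adjacent pair:
  12–49 m: −αΔT+βΔS = −(1.3 × 10⁻⁴)(+5.1)+(7.5 × 10⁻⁴)(-0.25) = -8.5 × 10⁻⁴ → UNSTABLE
  49–242 m: −αΔT+βΔS = −(1.3 × 10⁻⁴)(-3.2)+(7.5 × 10⁻⁴)(-0.23) = 2.4 × 10⁻⁴ → stable
  242–247 m: −αΔT+βΔS = −(1.3 × 10⁻⁴)(-3.5)+(7.5 × 10⁻⁴)(+0.27) = 6.6 × 10⁻⁴ → stable
The 12–49 m interval has Δρ < 0: lighter water underlies denser water.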